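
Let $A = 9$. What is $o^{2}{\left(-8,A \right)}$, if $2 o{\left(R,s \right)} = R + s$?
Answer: $\frac{1}{4} \approx 0.25$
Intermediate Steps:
$o{\left(R,s \right)} = \frac{R}{2} + \frac{s}{2}$ ($o{\left(R,s \right)} = \frac{R + s}{2} = \frac{R}{2} + \frac{s}{2}$)
$o^{2}{\left(-8,A \right)} = \left(\frac{1}{2} \left(-8\right) + \frac{1}{2} \cdot 9\right)^{2} = \left(-4 + \frac{9}{2}\right)^{2} = \left(\frac{1}{2}\right)^{2} = \frac{1}{4}$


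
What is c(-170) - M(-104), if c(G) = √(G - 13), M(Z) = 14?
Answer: -14 + I*√183 ≈ -14.0 + 13.528*I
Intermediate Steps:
c(G) = √(-13 + G)
c(-170) - M(-104) = √(-13 - 170) - 1*14 = √(-183) - 14 = I*√183 - 14 = -14 + I*√183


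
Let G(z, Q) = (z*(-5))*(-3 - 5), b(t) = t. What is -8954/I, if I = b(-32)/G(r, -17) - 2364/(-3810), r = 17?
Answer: -9665843/619 ≈ -15615.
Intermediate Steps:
G(z, Q) = 40*z (G(z, Q) = -5*z*(-8) = 40*z)
I = 1238/2159 (I = -32/(40*17) - 2364/(-3810) = -32/680 - 2364*(-1/3810) = -32*1/680 + 394/635 = -4/85 + 394/635 = 1238/2159 ≈ 0.57341)
-8954/I = -8954/1238/2159 = -8954*2159/1238 = -9665843/619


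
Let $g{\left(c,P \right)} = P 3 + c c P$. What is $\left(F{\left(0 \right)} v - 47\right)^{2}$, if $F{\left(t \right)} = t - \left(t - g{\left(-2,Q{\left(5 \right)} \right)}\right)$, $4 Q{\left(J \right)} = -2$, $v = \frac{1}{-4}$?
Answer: $\frac{136161}{64} \approx 2127.5$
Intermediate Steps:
$v = - \frac{1}{4} \approx -0.25$
$Q{\left(J \right)} = - \frac{1}{2}$ ($Q{\left(J \right)} = \frac{1}{4} \left(-2\right) = - \frac{1}{2}$)
$g{\left(c,P \right)} = 3 P + P c^{2}$ ($g{\left(c,P \right)} = 3 P + c^{2} P = 3 P + P c^{2}$)
$F{\left(t \right)} = - \frac{7}{2}$ ($F{\left(t \right)} = t - \left(t + \frac{3 + \left(-2\right)^{2}}{2}\right) = t - \left(t + \frac{3 + 4}{2}\right) = t - \left(\frac{7}{2} + t\right) = - \frac{7}{2}$)
$\left(F{\left(0 \right)} v - 47\right)^{2} = \left(\left(- \frac{7}{2}\right) \left(- \frac{1}{4}\right) - 47\right)^{2} = \left(\frac{7}{8} - 47\right)^{2} = \left(- \frac{369}{8}\right)^{2} = \frac{136161}{64}$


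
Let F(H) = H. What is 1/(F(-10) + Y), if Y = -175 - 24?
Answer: -1/209 ≈ -0.0047847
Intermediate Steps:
Y = -199
1/(F(-10) + Y) = 1/(-10 - 199) = 1/(-209) = -1/209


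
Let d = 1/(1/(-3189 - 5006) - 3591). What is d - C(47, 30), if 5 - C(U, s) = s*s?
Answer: 26338271975/29428246 ≈ 895.00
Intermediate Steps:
C(U, s) = 5 - s**2 (C(U, s) = 5 - s*s = 5 - s**2)
d = -8195/29428246 (d = 1/(1/(-8195) - 3591) = 1/(-1/8195 - 3591) = 1/(-29428246/8195) = -8195/29428246 ≈ -0.00027847)
d - C(47, 30) = -8195/29428246 - (5 - 1*30**2) = -8195/29428246 - (5 - 1*900) = -8195/29428246 - (5 - 900) = -8195/29428246 - 1*(-895) = -8195/29428246 + 895 = 26338271975/29428246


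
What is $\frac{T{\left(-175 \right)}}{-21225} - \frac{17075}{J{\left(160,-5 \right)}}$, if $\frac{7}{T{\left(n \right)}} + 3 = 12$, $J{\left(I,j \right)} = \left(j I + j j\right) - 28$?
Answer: $\frac{3261746254}{153393075} \approx 21.264$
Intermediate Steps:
$J{\left(I,j \right)} = -28 + j^{2} + I j$ ($J{\left(I,j \right)} = \left(I j + j^{2}\right) - 28 = \left(j^{2} + I j\right) - 28 = -28 + j^{2} + I j$)
$T{\left(n \right)} = \frac{7}{9}$ ($T{\left(n \right)} = \frac{7}{-3 + 12} = \frac{7}{9}$)
$\frac{T{\left(-175 \right)}}{-21225} - \frac{17075}{J{\left(160,-5 \right)}} = \frac{7}{9 \left(-21225\right)} - \frac{17075}{-28 + \left(-5\right)^{2} + 160 \left(-5\right)} = \frac{7}{9} \left(- \frac{1}{21225}\right) - \frac{17075}{-28 + 25 - 800} = - \frac{7}{191025} - \frac{17075}{-803} = - \frac{7}{191025} - - \frac{17075}{803} = - \frac{7}{191025} + \frac{17075}{803} = \frac{3261746254}{153393075}$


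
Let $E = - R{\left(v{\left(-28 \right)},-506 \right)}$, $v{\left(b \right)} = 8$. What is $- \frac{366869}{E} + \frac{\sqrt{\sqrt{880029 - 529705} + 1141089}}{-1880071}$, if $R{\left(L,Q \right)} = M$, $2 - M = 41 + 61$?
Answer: $- \frac{366869}{100} - \frac{\sqrt{1141089 + 2 \sqrt{87581}}}{1880071} \approx -3668.7$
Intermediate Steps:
$M = -100$ ($M = 2 - \left(41 + 61\right) = 2 - 102 = -100$)
$R{\left(L,Q \right)} = -100$
$E = 100$ ($E = \left(-1\right) \left(-100\right) = 100$)
$- \frac{366869}{E} + \frac{\sqrt{\sqrt{880029 - 529705} + 1141089}}{-1880071} = - \frac{366869}{100} + \frac{\sqrt{\sqrt{880029 - 529705} + 1141089}}{-1880071} = \left(-366869\right) \frac{1}{100} + \sqrt{\sqrt{350324} + 1141089} \left(- \frac{1}{1880071}\right) = - \frac{366869}{100} + \sqrt{2 \sqrt{87581} + 1141089} \left(- \frac{1}{1880071}\right) = - \frac{366869}{100} + \sqrt{1141089 + 2 \sqrt{87581}} \left(- \frac{1}{1880071}\right) = - \frac{366869}{100} - \frac{\sqrt{1141089 + 2 \sqrt{87581}}}{1880071}$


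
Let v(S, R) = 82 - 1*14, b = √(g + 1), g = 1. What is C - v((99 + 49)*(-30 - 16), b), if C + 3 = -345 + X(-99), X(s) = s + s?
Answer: -614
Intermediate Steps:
b = √2 (b = √(1 + 1) = √2 ≈ 1.4142)
X(s) = 2*s
v(S, R) = 68 (v(S, R) = 82 - 14 = 68)
C = -546 (C = -3 + (-345 + 2*(-99)) = -3 + (-345 - 198) = -3 - 543 = -546)
C - v((99 + 49)*(-30 - 16), b) = -546 - 1*68 = -546 - 68 = -614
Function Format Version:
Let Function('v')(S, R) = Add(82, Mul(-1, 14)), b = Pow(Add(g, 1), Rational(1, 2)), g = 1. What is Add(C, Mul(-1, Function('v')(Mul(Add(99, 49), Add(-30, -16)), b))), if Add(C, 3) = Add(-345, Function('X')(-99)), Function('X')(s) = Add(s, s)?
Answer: -614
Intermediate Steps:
b = Pow(2, Rational(1, 2)) (b = Pow(Add(1, 1), Rational(1, 2)) = Pow(2, Rational(1, 2)) ≈ 1.4142)
Function('X')(s) = Mul(2, s)
Function('v')(S, R) = 68 (Function('v')(S, R) = Add(82, -14) = 68)
C = -546 (C = Add(-3, Add(-345, Mul(2, -99))) = Add(-3, Add(-345, -198)) = Add(-3, -543) = -546)
Add(C, Mul(-1, Function('v')(Mul(Add(99, 49), Add(-30, -16)), b))) = Add(-546, Mul(-1, 68)) = Add(-546, -68) = -614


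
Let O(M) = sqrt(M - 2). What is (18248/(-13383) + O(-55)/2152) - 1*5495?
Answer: -73557833/13383 + I*sqrt(57)/2152 ≈ -5496.4 + 0.0035083*I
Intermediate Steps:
O(M) = sqrt(-2 + M)
(18248/(-13383) + O(-55)/2152) - 1*5495 = (18248/(-13383) + sqrt(-2 - 55)/2152) - 1*5495 = (18248*(-1/13383) + sqrt(-57)*(1/2152)) - 5495 = (-18248/13383 + (I*sqrt(57))*(1/2152)) - 5495 = (-18248/13383 + I*sqrt(57)/2152) - 5495 = -73557833/13383 + I*sqrt(57)/2152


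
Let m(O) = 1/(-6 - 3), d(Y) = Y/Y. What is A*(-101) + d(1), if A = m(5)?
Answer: 110/9 ≈ 12.222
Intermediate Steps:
d(Y) = 1
m(O) = -1/9 (m(O) = 1/(-9) = -1/9)
A = -1/9 ≈ -0.11111
A*(-101) + d(1) = -1/9*(-101) + 1 = 101/9 + 1 = 110/9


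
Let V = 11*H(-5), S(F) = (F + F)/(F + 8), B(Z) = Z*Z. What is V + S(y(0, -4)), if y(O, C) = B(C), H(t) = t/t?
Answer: 37/3 ≈ 12.333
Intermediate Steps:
H(t) = 1
B(Z) = Z²
y(O, C) = C²
S(F) = 2*F/(8 + F) (S(F) = (2*F)/(8 + F) = 2*F/(8 + F))
V = 11 (V = 11*1 = 11)
V + S(y(0, -4)) = 11 + 2*(-4)²/(8 + (-4)²) = 11 + 2*16/(8 + 16) = 11 + 2*16/24 = 11 + 2*16*(1/24) = 11 + 4/3 = 37/3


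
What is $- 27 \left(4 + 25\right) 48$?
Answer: $-37584$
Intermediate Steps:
$- 27 \left(4 + 25\right) 48 = \left(-27\right) 29 \cdot 48 = \left(-783\right) 48 = -37584$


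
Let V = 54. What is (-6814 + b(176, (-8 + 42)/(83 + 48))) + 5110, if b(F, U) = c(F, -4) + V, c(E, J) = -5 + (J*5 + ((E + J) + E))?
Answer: -1327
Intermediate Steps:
c(E, J) = -5 + 2*E + 6*J (c(E, J) = -5 + (5*J + (J + 2*E)) = -5 + (2*E + 6*J) = -5 + 2*E + 6*J)
b(F, U) = 25 + 2*F (b(F, U) = (-5 + 2*F + 6*(-4)) + 54 = (-5 + 2*F - 24) + 54 = (-29 + 2*F) + 54 = 25 + 2*F)
(-6814 + b(176, (-8 + 42)/(83 + 48))) + 5110 = (-6814 + (25 + 2*176)) + 5110 = (-6814 + (25 + 352)) + 5110 = (-6814 + 377) + 5110 = -6437 + 5110 = -1327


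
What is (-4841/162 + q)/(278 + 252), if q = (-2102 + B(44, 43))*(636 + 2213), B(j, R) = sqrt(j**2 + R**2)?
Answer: -970157717/85860 + 2849*sqrt(3785)/530 ≈ -10969.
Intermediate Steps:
B(j, R) = sqrt(R**2 + j**2)
q = -5988598 + 2849*sqrt(3785) (q = (-2102 + sqrt(43**2 + 44**2))*(636 + 2213) = (-2102 + sqrt(1849 + 1936))*2849 = (-2102 + sqrt(3785))*2849 = -5988598 + 2849*sqrt(3785) ≈ -5.8133e+6)
(-4841/162 + q)/(278 + 252) = (-4841/162 + (-5988598 + 2849*sqrt(3785)))/(278 + 252) = (-4841*1/162 + (-5988598 + 2849*sqrt(3785)))/530 = (-4841/162 + (-5988598 + 2849*sqrt(3785)))*(1/530) = (-970157717/162 + 2849*sqrt(3785))*(1/530) = -970157717/85860 + 2849*sqrt(3785)/530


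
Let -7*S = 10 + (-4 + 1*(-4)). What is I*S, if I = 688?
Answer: -1376/7 ≈ -196.57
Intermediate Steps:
S = -2/7 (S = -(10 + (-4 + 1*(-4)))/7 = -(10 + (-4 - 4))/7 = -(10 - 8)/7 = -1/7*2 = -2/7 ≈ -0.28571)
I*S = 688*(-2/7) = -1376/7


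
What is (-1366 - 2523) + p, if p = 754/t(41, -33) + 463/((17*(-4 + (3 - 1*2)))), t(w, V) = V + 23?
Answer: -1013237/255 ≈ -3973.5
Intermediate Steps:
t(w, V) = 23 + V
p = -21542/255 (p = 754/(23 - 33) + 463/((17*(-4 + (3 - 1*2)))) = 754/(-10) + 463/((17*(-4 + (3 - 2)))) = 754*(-1/10) + 463/((17*(-4 + 1))) = -377/5 + 463/((17*(-3))) = -377/5 + 463/(-51) = -377/5 + 463*(-1/51) = -377/5 - 463/51 = -21542/255 ≈ -84.478)
(-1366 - 2523) + p = (-1366 - 2523) - 21542/255 = -3889 - 21542/255 = -1013237/255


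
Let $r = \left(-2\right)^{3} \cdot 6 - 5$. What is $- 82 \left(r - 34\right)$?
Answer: $7134$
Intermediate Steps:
$r = -53$ ($r = \left(-8\right) 6 - 5 = -48 - 5 = -53$)
$- 82 \left(r - 34\right) = - 82 \left(-53 - 34\right) = \left(-82\right) \left(-87\right) = 7134$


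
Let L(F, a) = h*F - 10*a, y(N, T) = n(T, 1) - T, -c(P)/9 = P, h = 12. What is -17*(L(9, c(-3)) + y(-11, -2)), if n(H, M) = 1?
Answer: 2703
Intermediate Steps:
c(P) = -9*P
y(N, T) = 1 - T
L(F, a) = -10*a + 12*F (L(F, a) = 12*F - 10*a = -10*a + 12*F)
-17*(L(9, c(-3)) + y(-11, -2)) = -17*((-(-90)*(-3) + 12*9) + (1 - 1*(-2))) = -17*((-10*27 + 108) + (1 + 2)) = -17*((-270 + 108) + 3) = -17*(-162 + 3) = -17*(-159) = 2703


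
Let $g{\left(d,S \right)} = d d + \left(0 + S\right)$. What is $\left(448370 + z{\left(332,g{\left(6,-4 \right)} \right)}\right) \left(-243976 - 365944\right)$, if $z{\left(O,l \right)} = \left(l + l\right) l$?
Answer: $-274718946560$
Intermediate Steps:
$g{\left(d,S \right)} = S + d^{2}$ ($g{\left(d,S \right)} = d^{2} + S = S + d^{2}$)
$z{\left(O,l \right)} = 2 l^{2}$ ($z{\left(O,l \right)} = 2 l l = 2 l^{2}$)
$\left(448370 + z{\left(332,g{\left(6,-4 \right)} \right)}\right) \left(-243976 - 365944\right) = \left(448370 + 2 \left(-4 + 6^{2}\right)^{2}\right) \left(-243976 - 365944\right) = \left(448370 + 2 \left(-4 + 36\right)^{2}\right) \left(-609920\right) = \left(448370 + 2 \cdot 32^{2}\right) \left(-609920\right) = \left(448370 + 2 \cdot 1024\right) \left(-609920\right) = \left(448370 + 2048\right) \left(-609920\right) = 450418 \left(-609920\right) = -274718946560$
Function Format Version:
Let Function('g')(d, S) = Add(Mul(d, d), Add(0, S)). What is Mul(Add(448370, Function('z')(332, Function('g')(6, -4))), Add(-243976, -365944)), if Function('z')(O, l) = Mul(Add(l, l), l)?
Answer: -274718946560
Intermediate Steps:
Function('g')(d, S) = Add(S, Pow(d, 2)) (Function('g')(d, S) = Add(Pow(d, 2), S) = Add(S, Pow(d, 2)))
Function('z')(O, l) = Mul(2, Pow(l, 2)) (Function('z')(O, l) = Mul(Mul(2, l), l) = Mul(2, Pow(l, 2)))
Mul(Add(448370, Function('z')(332, Function('g')(6, -4))), Add(-243976, -365944)) = Mul(Add(448370, Mul(2, Pow(Add(-4, Pow(6, 2)), 2))), Add(-243976, -365944)) = Mul(Add(448370, Mul(2, Pow(Add(-4, 36), 2))), -609920) = Mul(Add(448370, Mul(2, Pow(32, 2))), -609920) = Mul(Add(448370, Mul(2, 1024)), -609920) = Mul(Add(448370, 2048), -609920) = Mul(450418, -609920) = -274718946560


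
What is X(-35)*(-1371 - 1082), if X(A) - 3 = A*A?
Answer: -3012284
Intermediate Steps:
X(A) = 3 + A² (X(A) = 3 + A*A = 3 + A²)
X(-35)*(-1371 - 1082) = (3 + (-35)²)*(-1371 - 1082) = (3 + 1225)*(-2453) = 1228*(-2453) = -3012284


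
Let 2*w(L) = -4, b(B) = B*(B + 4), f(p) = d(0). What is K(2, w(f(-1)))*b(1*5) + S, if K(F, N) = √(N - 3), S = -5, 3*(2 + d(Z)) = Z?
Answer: -5 + 45*I*√5 ≈ -5.0 + 100.62*I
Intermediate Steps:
d(Z) = -2 + Z/3
f(p) = -2 (f(p) = -2 + (⅓)*0 = -2 + 0 = -2)
b(B) = B*(4 + B)
w(L) = -2 (w(L) = (½)*(-4) = -2)
K(F, N) = √(-3 + N)
K(2, w(f(-1)))*b(1*5) + S = √(-3 - 2)*((1*5)*(4 + 1*5)) - 5 = √(-5)*(5*(4 + 5)) - 5 = (I*√5)*(5*9) - 5 = (I*√5)*45 - 5 = 45*I*√5 - 5 = -5 + 45*I*√5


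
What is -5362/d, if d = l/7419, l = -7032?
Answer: 6630113/1172 ≈ 5657.1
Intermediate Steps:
d = -2344/2473 (d = -7032/7419 = -7032*1/7419 = -2344/2473 ≈ -0.94784)
-5362/d = -5362/(-2344/2473) = -5362*(-2473/2344) = 6630113/1172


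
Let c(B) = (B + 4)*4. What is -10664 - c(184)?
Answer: -11416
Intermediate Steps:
c(B) = 16 + 4*B (c(B) = (4 + B)*4 = 16 + 4*B)
-10664 - c(184) = -10664 - (16 + 4*184) = -10664 - (16 + 736) = -10664 - 1*752 = -10664 - 752 = -11416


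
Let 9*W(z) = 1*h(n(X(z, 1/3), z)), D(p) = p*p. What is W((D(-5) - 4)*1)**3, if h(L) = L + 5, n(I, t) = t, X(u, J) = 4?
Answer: 17576/729 ≈ 24.110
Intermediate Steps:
h(L) = 5 + L
D(p) = p**2
W(z) = 5/9 + z/9 (W(z) = (1*(5 + z))/9 = (5 + z)/9 = 5/9 + z/9)
W((D(-5) - 4)*1)**3 = (5/9 + (((-5)**2 - 4)*1)/9)**3 = (5/9 + ((25 - 4)*1)/9)**3 = (5/9 + (21*1)/9)**3 = (5/9 + (1/9)*21)**3 = (5/9 + 7/3)**3 = (26/9)**3 = 17576/729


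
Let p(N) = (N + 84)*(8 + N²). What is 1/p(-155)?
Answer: -1/1706343 ≈ -5.8605e-7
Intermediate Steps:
p(N) = (8 + N²)*(84 + N) (p(N) = (84 + N)*(8 + N²) = (8 + N²)*(84 + N))
1/p(-155) = 1/(672 + (-155)³ + 8*(-155) + 84*(-155)²) = 1/(672 - 3723875 - 1240 + 84*24025) = 1/(672 - 3723875 - 1240 + 2018100) = 1/(-1706343) = -1/1706343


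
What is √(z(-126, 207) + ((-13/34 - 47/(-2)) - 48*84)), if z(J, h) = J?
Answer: I*√1194981/17 ≈ 64.303*I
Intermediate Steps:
√(z(-126, 207) + ((-13/34 - 47/(-2)) - 48*84)) = √(-126 + ((-13/34 - 47/(-2)) - 48*84)) = √(-126 + ((-13*1/34 - 47*(-½)) - 4032)) = √(-126 + ((-13/34 + 47/2) - 4032)) = √(-126 + (393/17 - 4032)) = √(-126 - 68151/17) = √(-70293/17) = I*√1194981/17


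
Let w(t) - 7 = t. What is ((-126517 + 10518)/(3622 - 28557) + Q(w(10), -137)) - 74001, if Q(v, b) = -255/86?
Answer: -158684866921/2144410 ≈ -73999.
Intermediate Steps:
w(t) = 7 + t
Q(v, b) = -255/86 (Q(v, b) = -255*1/86 = -255/86)
((-126517 + 10518)/(3622 - 28557) + Q(w(10), -137)) - 74001 = ((-126517 + 10518)/(3622 - 28557) - 255/86) - 74001 = (-115999/(-24935) - 255/86) - 74001 = (-115999*(-1/24935) - 255/86) - 74001 = (115999/24935 - 255/86) - 74001 = 3617489/2144410 - 74001 = -158684866921/2144410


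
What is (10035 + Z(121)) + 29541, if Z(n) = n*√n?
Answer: 40907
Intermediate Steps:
Z(n) = n^(3/2)
(10035 + Z(121)) + 29541 = (10035 + 121^(3/2)) + 29541 = (10035 + 1331) + 29541 = 11366 + 29541 = 40907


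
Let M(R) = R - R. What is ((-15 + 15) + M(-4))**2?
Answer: 0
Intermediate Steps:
M(R) = 0
((-15 + 15) + M(-4))**2 = ((-15 + 15) + 0)**2 = (0 + 0)**2 = 0**2 = 0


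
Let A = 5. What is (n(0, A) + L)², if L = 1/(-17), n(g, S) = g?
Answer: 1/289 ≈ 0.0034602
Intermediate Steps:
L = -1/17 ≈ -0.058824
(n(0, A) + L)² = (0 - 1/17)² = (-1/17)² = 1/289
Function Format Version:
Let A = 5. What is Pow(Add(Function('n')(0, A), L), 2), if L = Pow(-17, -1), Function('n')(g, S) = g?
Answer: Rational(1, 289) ≈ 0.0034602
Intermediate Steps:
L = Rational(-1, 17) ≈ -0.058824
Pow(Add(Function('n')(0, A), L), 2) = Pow(Add(0, Rational(-1, 17)), 2) = Pow(Rational(-1, 17), 2) = Rational(1, 289)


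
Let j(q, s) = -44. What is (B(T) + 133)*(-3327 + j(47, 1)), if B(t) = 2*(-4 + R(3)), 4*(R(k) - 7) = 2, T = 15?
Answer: -471940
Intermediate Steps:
R(k) = 15/2 (R(k) = 7 + (1/4)*2 = 7 + 1/2 = 15/2)
B(t) = 7 (B(t) = 2*(-4 + 15/2) = 2*(7/2) = 7)
(B(T) + 133)*(-3327 + j(47, 1)) = (7 + 133)*(-3327 - 44) = 140*(-3371) = -471940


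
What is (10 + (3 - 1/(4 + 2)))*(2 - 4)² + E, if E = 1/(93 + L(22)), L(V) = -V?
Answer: 10937/213 ≈ 51.347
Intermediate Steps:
E = 1/71 (E = 1/(93 - 1*22) = 1/(93 - 22) = 1/71 ≈ 0.014085)
(10 + (3 - 1/(4 + 2)))*(2 - 4)² + E = (10 + (3 - 1/(4 + 2)))*(2 - 4)² + 1/71 = (10 + (3 - 1/6))*(-2)² + 1/71 = (10 + (3 - 1*⅙))*4 + 1/71 = (10 + (3 - ⅙))*4 + 1/71 = (10 + 17/6)*4 + 1/71 = (77/6)*4 + 1/71 = 154/3 + 1/71 = 10937/213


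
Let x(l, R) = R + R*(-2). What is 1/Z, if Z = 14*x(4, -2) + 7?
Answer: 1/35 ≈ 0.028571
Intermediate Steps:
x(l, R) = -R (x(l, R) = R - 2*R = -R)
Z = 35 (Z = 14*(-1*(-2)) + 7 = 14*2 + 7 = 28 + 7 = 35)
1/Z = 1/35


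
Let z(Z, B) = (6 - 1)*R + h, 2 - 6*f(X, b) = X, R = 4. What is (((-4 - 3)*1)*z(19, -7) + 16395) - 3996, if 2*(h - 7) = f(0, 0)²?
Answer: 219773/18 ≈ 12210.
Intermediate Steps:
f(X, b) = ⅓ - X/6
h = 127/18 (h = 7 + (⅓ - ⅙*0)²/2 = 7 + (⅓ + 0)²/2 = 7 + (⅓)²/2 = 7 + (½)*(⅑) = 7 + 1/18 = 127/18 ≈ 7.0556)
z(Z, B) = 487/18 (z(Z, B) = (6 - 1)*4 + 127/18 = 5*4 + 127/18 = 20 + 127/18 = 487/18)
(((-4 - 3)*1)*z(19, -7) + 16395) - 3996 = (((-4 - 3)*1)*(487/18) + 16395) - 3996 = (-7*1*(487/18) + 16395) - 3996 = (-7*487/18 + 16395) - 3996 = (-3409/18 + 16395) - 3996 = 291701/18 - 3996 = 219773/18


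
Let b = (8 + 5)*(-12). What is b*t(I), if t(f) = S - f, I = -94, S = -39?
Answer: -8580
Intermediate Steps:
t(f) = -39 - f
b = -156 (b = 13*(-12) = -156)
b*t(I) = -156*(-39 - 1*(-94)) = -156*(-39 + 94) = -156*55 = -8580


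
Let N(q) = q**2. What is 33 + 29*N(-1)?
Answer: 62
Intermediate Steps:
33 + 29*N(-1) = 33 + 29*(-1)**2 = 33 + 29*1 = 33 + 29 = 62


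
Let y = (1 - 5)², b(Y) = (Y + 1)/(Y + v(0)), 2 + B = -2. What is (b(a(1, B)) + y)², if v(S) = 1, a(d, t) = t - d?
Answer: 289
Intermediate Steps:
B = -4 (B = -2 - 2 = -4)
b(Y) = 1 (b(Y) = (Y + 1)/(Y + 1) = (1 + Y)/(1 + Y) = 1)
y = 16 (y = (-4)² = 16)
(b(a(1, B)) + y)² = (1 + 16)² = 17² = 289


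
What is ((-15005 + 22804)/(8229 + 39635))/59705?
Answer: 7799/2857720120 ≈ 2.7291e-6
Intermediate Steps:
((-15005 + 22804)/(8229 + 39635))/59705 = (7799/47864)*(1/59705) = 7799/2857720120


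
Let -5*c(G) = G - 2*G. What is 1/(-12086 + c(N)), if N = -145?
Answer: -1/12115 ≈ -8.2542e-5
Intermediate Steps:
c(G) = G/5 (c(G) = -(G - 2*G)/5 = -(-1)*G/5 = G/5)
1/(-12086 + c(N)) = 1/(-12086 + (1/5)*(-145)) = 1/(-12086 - 29) = 1/(-12115) = -1/12115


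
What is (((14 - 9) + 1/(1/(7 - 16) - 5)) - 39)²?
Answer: 2474329/2116 ≈ 1169.3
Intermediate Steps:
(((14 - 9) + 1/(1/(7 - 16) - 5)) - 39)² = ((5 + 1/(1/(-9) - 5)) - 39)² = ((5 + 1/(-⅑ - 5)) - 39)² = ((5 + 1/(-46/9)) - 39)² = ((5 - 9/46) - 39)² = (221/46 - 39)² = (-1573/46)² = 2474329/2116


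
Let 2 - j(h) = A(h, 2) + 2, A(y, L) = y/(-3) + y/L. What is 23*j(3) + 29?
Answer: 35/2 ≈ 17.500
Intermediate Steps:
A(y, L) = -y/3 + y/L (A(y, L) = y*(-1/3) + y/L = -y/3 + y/L)
j(h) = -h/6 (j(h) = 2 - ((-h/3 + h/2) + 2) = 2 - (h/6 + 2) = 2 - (2 + h/6) = 2 + (-2 - h/6) = -h/6)
23*j(3) + 29 = 23*(-1/6*3) + 29 = 23*(-1/2) + 29 = -23/2 + 29 = 35/2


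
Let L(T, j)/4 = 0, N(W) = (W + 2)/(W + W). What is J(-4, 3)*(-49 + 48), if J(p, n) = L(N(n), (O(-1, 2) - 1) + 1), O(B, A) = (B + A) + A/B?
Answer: 0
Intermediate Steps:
O(B, A) = A + B + A/B (O(B, A) = (A + B) + A/B = A + B + A/B)
N(W) = (2 + W)/(2*W) (N(W) = (2 + W)/((2*W)) = (2 + W)*(1/(2*W)) = (2 + W)/(2*W))
L(T, j) = 0 (L(T, j) = 4*0 = 0)
J(p, n) = 0
J(-4, 3)*(-49 + 48) = 0*(-49 + 48) = 0*(-1) = 0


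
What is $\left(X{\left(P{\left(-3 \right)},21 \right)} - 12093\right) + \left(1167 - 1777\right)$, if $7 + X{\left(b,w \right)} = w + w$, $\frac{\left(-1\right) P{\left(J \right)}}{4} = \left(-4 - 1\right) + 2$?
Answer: $-12668$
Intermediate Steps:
$P{\left(J \right)} = 12$ ($P{\left(J \right)} = - 4 \left(\left(-4 - 1\right) + 2\right) = - 4 \left(-5 + 2\right) = \left(-4\right) \left(-3\right) = 12$)
$X{\left(b,w \right)} = -7 + 2 w$ ($X{\left(b,w \right)} = -7 + \left(w + w\right) = -7 + 2 w$)
$\left(X{\left(P{\left(-3 \right)},21 \right)} - 12093\right) + \left(1167 - 1777\right) = \left(\left(-7 + 2 \cdot 21\right) - 12093\right) + \left(1167 - 1777\right) = \left(\left(-7 + 42\right) - 12093\right) + \left(1167 - 1777\right) = \left(35 - 12093\right) - 610 = -12058 - 610 = -12668$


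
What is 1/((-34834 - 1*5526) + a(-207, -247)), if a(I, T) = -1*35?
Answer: -1/40395 ≈ -2.4756e-5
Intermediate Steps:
a(I, T) = -35
1/((-34834 - 1*5526) + a(-207, -247)) = 1/((-34834 - 1*5526) - 35) = 1/((-34834 - 5526) - 35) = 1/(-40360 - 35) = 1/(-40395) = -1/40395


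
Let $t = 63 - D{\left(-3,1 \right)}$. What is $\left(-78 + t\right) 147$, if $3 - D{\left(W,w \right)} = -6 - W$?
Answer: $-3087$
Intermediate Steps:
$D{\left(W,w \right)} = 9 + W$ ($D{\left(W,w \right)} = 3 - \left(-6 - W\right) = 3 + \left(6 + W\right) = 9 + W$)
$t = 57$ ($t = 63 - \left(9 - 3\right) = 63 - 6 = 57$)
$\left(-78 + t\right) 147 = \left(-78 + 57\right) 147 = \left(-21\right) 147 = -3087$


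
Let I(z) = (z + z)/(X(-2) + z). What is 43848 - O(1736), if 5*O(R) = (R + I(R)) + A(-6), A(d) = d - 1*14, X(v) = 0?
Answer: 217522/5 ≈ 43504.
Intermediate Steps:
A(d) = -14 + d (A(d) = d - 14 = -14 + d)
I(z) = 2 (I(z) = (z + z)/(0 + z) = (2*z)/z = 2)
O(R) = -18/5 + R/5 (O(R) = ((R + 2) + (-14 - 6))/5 = ((2 + R) - 20)/5 = (-18 + R)/5 = -18/5 + R/5)
43848 - O(1736) = 43848 - (-18/5 + (⅕)*1736) = 43848 - (-18/5 + 1736/5) = 43848 - 1*1718/5 = 43848 - 1718/5 = 217522/5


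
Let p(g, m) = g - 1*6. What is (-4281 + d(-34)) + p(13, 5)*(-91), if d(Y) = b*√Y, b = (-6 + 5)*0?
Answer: -4918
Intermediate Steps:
b = 0 (b = -1*0 = 0)
p(g, m) = -6 + g (p(g, m) = g - 6 = -6 + g)
d(Y) = 0 (d(Y) = 0*√Y = 0)
(-4281 + d(-34)) + p(13, 5)*(-91) = (-4281 + 0) + (-6 + 13)*(-91) = -4281 + 7*(-91) = -4281 - 637 = -4918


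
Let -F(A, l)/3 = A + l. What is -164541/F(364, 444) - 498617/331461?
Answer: 17776758931/267820488 ≈ 66.376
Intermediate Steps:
F(A, l) = -3*A - 3*l (F(A, l) = -3*(A + l) = -3*A - 3*l)
-164541/F(364, 444) - 498617/331461 = -164541/(-3*364 - 3*444) - 498617/331461 = -164541/(-1092 - 1332) - 498617*1/331461 = -164541/(-2424) - 498617/331461 = -164541*(-1/2424) - 498617/331461 = 54847/808 - 498617/331461 = 17776758931/267820488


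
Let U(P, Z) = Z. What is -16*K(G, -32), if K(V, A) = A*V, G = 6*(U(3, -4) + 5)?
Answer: 3072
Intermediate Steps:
G = 6 (G = 6*(-4 + 5) = 6*1 = 6)
-16*K(G, -32) = -(-512)*6 = -16*(-192) = 3072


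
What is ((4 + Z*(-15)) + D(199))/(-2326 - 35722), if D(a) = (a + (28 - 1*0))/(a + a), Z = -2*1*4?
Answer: -49579/15143104 ≈ -0.0032740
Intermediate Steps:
Z = -8 (Z = -2*4 = -8)
D(a) = (28 + a)/(2*a) (D(a) = (a + (28 + 0))/((2*a)) = (a + 28)*(1/(2*a)) = (28 + a)*(1/(2*a)) = (28 + a)/(2*a))
((4 + Z*(-15)) + D(199))/(-2326 - 35722) = ((4 - 8*(-15)) + (½)*(28 + 199)/199)/(-2326 - 35722) = ((4 + 120) + (½)*(1/199)*227)/(-38048) = (124 + 227/398)*(-1/38048) = (49579/398)*(-1/38048) = -49579/15143104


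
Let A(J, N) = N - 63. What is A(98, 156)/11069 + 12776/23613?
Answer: 143613553/261372297 ≈ 0.54946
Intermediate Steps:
A(J, N) = -63 + N
A(98, 156)/11069 + 12776/23613 = (-63 + 156)/11069 + 12776/23613 = 93*(1/11069) + 12776*(1/23613) = 93/11069 + 12776/23613 = 143613553/261372297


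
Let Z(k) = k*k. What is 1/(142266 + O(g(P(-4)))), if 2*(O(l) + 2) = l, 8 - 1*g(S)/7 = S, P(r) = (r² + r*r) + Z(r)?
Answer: 1/142124 ≈ 7.0361e-6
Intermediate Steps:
Z(k) = k²
P(r) = 3*r² (P(r) = (r² + r*r) + r² = (r² + r²) + r² = 2*r² + r² = 3*r²)
g(S) = 56 - 7*S
O(l) = -2 + l/2
1/(142266 + O(g(P(-4)))) = 1/(142266 + (-2 + (56 - 21*(-4)²)/2)) = 1/(142266 + (-2 + (56 - 21*16)/2)) = 1/(142266 + (-2 + (56 - 7*48)/2)) = 1/(142266 + (-2 + (56 - 336)/2)) = 1/(142266 + (-2 + (½)*(-280))) = 1/(142266 + (-2 - 140)) = 1/(142266 - 142) = 1/142124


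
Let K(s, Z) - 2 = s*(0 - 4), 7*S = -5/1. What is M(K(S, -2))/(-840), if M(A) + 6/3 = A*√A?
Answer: 1/420 - 17*√238/20580 ≈ -0.010363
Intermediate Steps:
S = -5/7 (S = (-5/1)/7 = (-5*1)/7 = (⅐)*(-5) = -5/7 ≈ -0.71429)
K(s, Z) = 2 - 4*s (K(s, Z) = 2 + s*(0 - 4) = 2 + s*(-4) = 2 - 4*s)
M(A) = -2 + A^(3/2) (M(A) = -2 + A*√A = -2 + A^(3/2))
M(K(S, -2))/(-840) = (-2 + (2 - 4*(-5/7))^(3/2))/(-840) = (-2 + (2 + 20/7)^(3/2))*(-1/840) = (-2 + (34/7)^(3/2))*(-1/840) = (-2 + 34*√238/49)*(-1/840) = 1/420 - 17*√238/20580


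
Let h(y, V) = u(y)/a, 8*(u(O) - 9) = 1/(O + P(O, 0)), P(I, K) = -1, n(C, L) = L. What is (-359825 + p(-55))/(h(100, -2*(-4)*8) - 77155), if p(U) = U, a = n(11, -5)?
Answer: 1425124800/305540929 ≈ 4.6643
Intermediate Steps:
a = -5
u(O) = 9 + 1/(8*(-1 + O)) (u(O) = 9 + 1/(8*(O - 1)) = 9 + 1/(8*(-1 + O)))
h(y, V) = -(-71 + 72*y)/(40*(-1 + y)) (h(y, V) = ((-71 + 72*y)/(8*(-1 + y)))/(-5) = ((-71 + 72*y)/(8*(-1 + y)))*(-1/5) = -(-71 + 72*y)/(40*(-1 + y)))
(-359825 + p(-55))/(h(100, -2*(-4)*8) - 77155) = (-359825 - 55)/((71 - 72*100)/(40*(-1 + 100)) - 77155) = -359880/((1/40)*(71 - 7200)/99 - 77155) = -359880/((1/40)*(1/99)*(-7129) - 77155) = -359880/(-7129/3960 - 77155) = -359880/(-305540929/3960) = -359880*(-3960/305540929) = 1425124800/305540929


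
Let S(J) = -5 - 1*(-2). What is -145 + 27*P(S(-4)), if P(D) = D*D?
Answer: 98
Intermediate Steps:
S(J) = -3 (S(J) = -5 + 2 = -3)
P(D) = D²
-145 + 27*P(S(-4)) = -145 + 27*(-3)² = -145 + 27*9 = -145 + 243 = 98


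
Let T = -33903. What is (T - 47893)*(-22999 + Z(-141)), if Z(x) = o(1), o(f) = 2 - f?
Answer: 1881144408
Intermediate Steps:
Z(x) = 1 (Z(x) = 2 - 1*1 = 2 - 1 = 1)
(T - 47893)*(-22999 + Z(-141)) = (-33903 - 47893)*(-22999 + 1) = -81796*(-22998) = 1881144408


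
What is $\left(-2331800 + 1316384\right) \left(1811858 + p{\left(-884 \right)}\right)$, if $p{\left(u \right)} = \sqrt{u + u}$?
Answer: $-1839789602928 - 2030832 i \sqrt{442} \approx -1.8398 \cdot 10^{12} - 4.2696 \cdot 10^{7} i$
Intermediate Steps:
$p{\left(u \right)} = \sqrt{2} \sqrt{u}$ ($p{\left(u \right)} = \sqrt{2 u} = \sqrt{2} \sqrt{u}$)
$\left(-2331800 + 1316384\right) \left(1811858 + p{\left(-884 \right)}\right) = \left(-2331800 + 1316384\right) \left(1811858 + \sqrt{2} \sqrt{-884}\right) = - 1015416 \left(1811858 + \sqrt{2} \cdot 2 i \sqrt{221}\right) = - 1015416 \left(1811858 + 2 i \sqrt{442}\right) = -1839789602928 - 2030832 i \sqrt{442}$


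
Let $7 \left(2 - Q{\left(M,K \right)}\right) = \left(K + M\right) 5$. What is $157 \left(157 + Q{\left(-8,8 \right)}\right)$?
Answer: $24963$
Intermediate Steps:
$Q{\left(M,K \right)} = 2 - \frac{5 K}{7} - \frac{5 M}{7}$ ($Q{\left(M,K \right)} = 2 - \frac{\left(K + M\right) 5}{7} = 2 - \frac{5 K + 5 M}{7} = 2 - \left(\frac{5 K}{7} + \frac{5 M}{7}\right) = 2 - \frac{5 K}{7} - \frac{5 M}{7}$)
$157 \left(157 + Q{\left(-8,8 \right)}\right) = 157 \left(157 - -2\right) = 157 \left(157 + \left(2 - \frac{40}{7} + \frac{40}{7}\right)\right) = 157 \left(157 + 2\right) = 157 \cdot 159 = 24963$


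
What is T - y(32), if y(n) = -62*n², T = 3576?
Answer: 67064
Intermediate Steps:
T - y(32) = 3576 - (-62)*32² = 3576 - (-62)*1024 = 3576 - 1*(-63488) = 3576 + 63488 = 67064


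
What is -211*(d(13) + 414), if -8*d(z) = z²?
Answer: -663173/8 ≈ -82897.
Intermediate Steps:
d(z) = -z²/8
-211*(d(13) + 414) = -211*(-⅛*13² + 414) = -211*(-⅛*169 + 414) = -211*(-169/8 + 414) = -211*3143/8 = -663173/8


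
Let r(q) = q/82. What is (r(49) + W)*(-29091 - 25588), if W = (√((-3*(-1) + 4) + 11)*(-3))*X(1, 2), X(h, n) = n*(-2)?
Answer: -2679271/82 - 1968444*√2 ≈ -2.8165e+6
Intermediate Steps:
X(h, n) = -2*n
r(q) = q/82 (r(q) = q*(1/82) = q/82)
W = 36*√2 (W = (√((-3*(-1) + 4) + 11)*(-3))*(-2*2) = (√((3 + 4) + 11)*(-3))*(-4) = (√(7 + 11)*(-3))*(-4) = (√18*(-3))*(-4) = ((3*√2)*(-3))*(-4) = -9*√2*(-4) = 36*√2 ≈ 50.912)
(r(49) + W)*(-29091 - 25588) = ((1/82)*49 + 36*√2)*(-29091 - 25588) = (49/82 + 36*√2)*(-54679) = -2679271/82 - 1968444*√2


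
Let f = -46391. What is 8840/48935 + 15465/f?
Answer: -69336667/454028717 ≈ -0.15271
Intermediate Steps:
8840/48935 + 15465/f = 8840/48935 + 15465/(-46391) = 8840*(1/48935) + 15465*(-1/46391) = 1768/9787 - 15465/46391 = -69336667/454028717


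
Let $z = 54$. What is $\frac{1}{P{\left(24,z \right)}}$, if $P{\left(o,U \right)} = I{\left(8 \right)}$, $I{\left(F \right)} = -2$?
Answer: $- \frac{1}{2} \approx -0.5$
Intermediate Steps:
$P{\left(o,U \right)} = -2$
$\frac{1}{P{\left(24,z \right)}} = \frac{1}{-2} = - \frac{1}{2}$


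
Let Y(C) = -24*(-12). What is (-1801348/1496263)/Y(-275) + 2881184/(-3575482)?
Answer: -156001410472829/192595011255576 ≈ -0.81000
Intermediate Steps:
Y(C) = 288
(-1801348/1496263)/Y(-275) + 2881184/(-3575482) = -1801348/1496263/288 + 2881184/(-3575482) = -1801348*1/1496263*(1/288) + 2881184*(-1/3575482) = -1801348/1496263*1/288 - 1440592/1787741 = -450337/107730936 - 1440592/1787741 = -156001410472829/192595011255576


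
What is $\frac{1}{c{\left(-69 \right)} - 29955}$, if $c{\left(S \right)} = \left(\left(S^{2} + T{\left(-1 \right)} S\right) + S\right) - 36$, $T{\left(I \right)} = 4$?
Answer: $- \frac{1}{25575} \approx -3.9101 \cdot 10^{-5}$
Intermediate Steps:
$c{\left(S \right)} = -36 + S^{2} + 5 S$ ($c{\left(S \right)} = \left(\left(S^{2} + 4 S\right) + S\right) - 36 = \left(S^{2} + 5 S\right) - 36 = -36 + S^{2} + 5 S$)
$\frac{1}{c{\left(-69 \right)} - 29955} = \frac{1}{\left(-36 + \left(-69\right)^{2} + 5 \left(-69\right)\right) - 29955} = \frac{1}{\left(-36 + 4761 - 345\right) - 29955} = \frac{1}{4380 - 29955} = \frac{1}{-25575} = - \frac{1}{25575}$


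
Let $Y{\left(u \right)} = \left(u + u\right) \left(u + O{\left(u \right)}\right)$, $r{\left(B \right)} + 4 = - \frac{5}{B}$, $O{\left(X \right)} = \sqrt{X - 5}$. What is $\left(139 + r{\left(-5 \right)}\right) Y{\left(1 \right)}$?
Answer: $272 + 544 i \approx 272.0 + 544.0 i$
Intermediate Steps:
$O{\left(X \right)} = \sqrt{-5 + X}$
$r{\left(B \right)} = -4 - \frac{5}{B}$
$Y{\left(u \right)} = 2 u \left(u + \sqrt{-5 + u}\right)$ ($Y{\left(u \right)} = \left(u + u\right) \left(u + \sqrt{-5 + u}\right) = 2 u \left(u + \sqrt{-5 + u}\right)$)
$\left(139 + r{\left(-5 \right)}\right) Y{\left(1 \right)} = \left(139 - \left(4 + \frac{5}{-5}\right)\right) 2 \cdot 1 \left(1 + \sqrt{-5 + 1}\right) = \left(139 - 3\right) 2 \cdot 1 \left(1 + \sqrt{-4}\right) = \left(139 + \left(-4 + 1\right)\right) 2 \cdot 1 \left(1 + 2 i\right) = \left(139 - 3\right) \left(2 + 4 i\right) = 136 \left(2 + 4 i\right) = 272 + 544 i$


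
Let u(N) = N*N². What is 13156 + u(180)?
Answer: 5845156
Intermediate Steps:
u(N) = N³
13156 + u(180) = 13156 + 180³ = 13156 + 5832000 = 5845156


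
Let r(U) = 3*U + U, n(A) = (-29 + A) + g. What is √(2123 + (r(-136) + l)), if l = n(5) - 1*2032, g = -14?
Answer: I*√491 ≈ 22.159*I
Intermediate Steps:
n(A) = -43 + A (n(A) = (-29 + A) - 14 = -43 + A)
l = -2070 (l = (-43 + 5) - 1*2032 = -38 - 2032 = -2070)
r(U) = 4*U
√(2123 + (r(-136) + l)) = √(2123 + (4*(-136) - 2070)) = √(2123 + (-544 - 2070)) = √(2123 - 2614) = √(-491) = I*√491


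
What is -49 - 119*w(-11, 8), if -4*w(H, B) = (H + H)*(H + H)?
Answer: 14350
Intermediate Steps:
w(H, B) = -H**2 (w(H, B) = -(H + H)*(H + H)/4 = -2*H*2*H/4 = -H**2)
-49 - 119*w(-11, 8) = -49 - (-119)*(-11)**2 = -49 - (-119)*121 = -49 - 119*(-121) = -49 + 14399 = 14350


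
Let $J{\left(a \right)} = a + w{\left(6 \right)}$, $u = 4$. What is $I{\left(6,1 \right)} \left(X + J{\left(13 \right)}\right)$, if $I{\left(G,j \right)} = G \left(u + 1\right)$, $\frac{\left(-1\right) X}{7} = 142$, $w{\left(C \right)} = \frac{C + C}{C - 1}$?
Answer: $-29358$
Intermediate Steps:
$w{\left(C \right)} = \frac{2 C}{-1 + C}$
$X = -994$ ($X = \left(-7\right) 142 = -994$)
$I{\left(G,j \right)} = 5 G$ ($I{\left(G,j \right)} = G \left(4 + 1\right) = G 5 = 5 G$)
$J{\left(a \right)} = \frac{12}{5} + a$ ($J{\left(a \right)} = a + 2 \cdot 6 \frac{1}{-1 + 6} = a + 2 \cdot 6 \cdot \frac{1}{5} = a + \frac{12}{5} = \frac{12}{5} + a$)
$I{\left(6,1 \right)} \left(X + J{\left(13 \right)}\right) = 5 \cdot 6 \left(-994 + \left(\frac{12}{5} + 13\right)\right) = 30 \left(-994 + \frac{77}{5}\right) = 30 \left(- \frac{4893}{5}\right) = -29358$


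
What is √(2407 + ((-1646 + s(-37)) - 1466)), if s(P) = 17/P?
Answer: I*√965774/37 ≈ 26.56*I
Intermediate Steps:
√(2407 + ((-1646 + s(-37)) - 1466)) = √(2407 + ((-1646 + 17/(-37)) - 1466)) = √(2407 + ((-1646 + 17*(-1/37)) - 1466)) = √(2407 + ((-1646 - 17/37) - 1466)) = √(2407 + (-60919/37 - 1466)) = √(2407 - 115161/37) = √(-26102/37) = I*√965774/37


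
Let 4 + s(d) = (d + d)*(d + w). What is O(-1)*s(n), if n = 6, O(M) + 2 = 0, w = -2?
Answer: -88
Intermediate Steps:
O(M) = -2 (O(M) = -2 + 0 = -2)
s(d) = -4 + 2*d*(-2 + d) (s(d) = -4 + (d + d)*(d - 2) = -4 + (2*d)*(-2 + d) = -4 + 2*d*(-2 + d))
O(-1)*s(n) = -2*(-4 - 4*6 + 2*6²) = -2*(-4 - 24 + 2*36) = -2*(-4 - 24 + 72) = -2*44 = -88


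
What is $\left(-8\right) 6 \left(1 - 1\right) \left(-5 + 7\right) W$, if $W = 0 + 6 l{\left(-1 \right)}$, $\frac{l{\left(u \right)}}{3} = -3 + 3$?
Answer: $0$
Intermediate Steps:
$l{\left(u \right)} = 0$ ($l{\left(u \right)} = 3 \left(-3 + 3\right) = 3 \cdot 0 = 0$)
$W = 0$ ($W = 0 + 6 \cdot 0 = 0 + 0 = 0$)
$\left(-8\right) 6 \left(1 - 1\right) \left(-5 + 7\right) W = \left(-8\right) 6 \left(1 - 1\right) \left(-5 + 7\right) 0 = - 48 \cdot 0 \cdot 2 \cdot 0 = \left(-48\right) 0 \cdot 0 = 0 \cdot 0 = 0$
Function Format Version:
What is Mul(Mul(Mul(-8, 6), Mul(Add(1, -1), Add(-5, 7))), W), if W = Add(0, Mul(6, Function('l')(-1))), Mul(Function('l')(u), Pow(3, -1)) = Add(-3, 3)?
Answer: 0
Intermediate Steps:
Function('l')(u) = 0 (Function('l')(u) = Mul(3, Add(-3, 3)) = Mul(3, 0) = 0)
W = 0 (W = Add(0, Mul(6, 0)) = Add(0, 0) = 0)
Mul(Mul(Mul(-8, 6), Mul(Add(1, -1), Add(-5, 7))), W) = Mul(Mul(Mul(-8, 6), Mul(Add(1, -1), Add(-5, 7))), 0) = Mul(Mul(-48, Mul(0, 2)), 0) = Mul(Mul(-48, 0), 0) = Mul(0, 0) = 0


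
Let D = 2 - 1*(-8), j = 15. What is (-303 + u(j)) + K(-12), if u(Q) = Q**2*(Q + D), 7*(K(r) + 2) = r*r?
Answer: 37384/7 ≈ 5340.6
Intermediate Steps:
K(r) = -2 + r**2/7 (K(r) = -2 + (r*r)/7 = -2 + r**2/7)
D = 10 (D = 2 + 8 = 10)
u(Q) = Q**2*(10 + Q) (u(Q) = Q**2*(Q + 10) = Q**2*(10 + Q))
(-303 + u(j)) + K(-12) = (-303 + 15**2*(10 + 15)) + (-2 + (1/7)*(-12)**2) = (-303 + 225*25) + (-2 + (1/7)*144) = (-303 + 5625) + (-2 + 144/7) = 5322 + 130/7 = 37384/7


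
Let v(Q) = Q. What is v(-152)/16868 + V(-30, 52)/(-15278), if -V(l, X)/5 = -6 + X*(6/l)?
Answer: -463179/32213663 ≈ -0.014378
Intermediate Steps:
V(l, X) = 30 - 30*X/l (V(l, X) = -5*(-6 + X*(6/l)) = -5*(-6 + 6*X/l) = 30 - 30*X/l)
v(-152)/16868 + V(-30, 52)/(-15278) = -152/16868 + (30 - 30*52/(-30))/(-15278) = -152*1/16868 + (30 - 30*52*(-1/30))*(-1/15278) = -38/4217 + (30 + 52)*(-1/15278) = -38/4217 + 82*(-1/15278) = -38/4217 - 41/7639 = -463179/32213663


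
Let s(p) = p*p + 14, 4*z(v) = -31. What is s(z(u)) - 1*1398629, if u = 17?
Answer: -22376879/16 ≈ -1.3986e+6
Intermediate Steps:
z(v) = -31/4 (z(v) = (¼)*(-31) = -31/4)
s(p) = 14 + p² (s(p) = p² + 14 = 14 + p²)
s(z(u)) - 1*1398629 = (14 + (-31/4)²) - 1*1398629 = (14 + 961/16) - 1398629 = 1185/16 - 1398629 = -22376879/16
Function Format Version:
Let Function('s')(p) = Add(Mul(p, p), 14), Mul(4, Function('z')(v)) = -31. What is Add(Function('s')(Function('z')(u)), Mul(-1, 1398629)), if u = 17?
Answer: Rational(-22376879, 16) ≈ -1.3986e+6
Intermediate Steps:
Function('z')(v) = Rational(-31, 4) (Function('z')(v) = Mul(Rational(1, 4), -31) = Rational(-31, 4))
Function('s')(p) = Add(14, Pow(p, 2)) (Function('s')(p) = Add(Pow(p, 2), 14) = Add(14, Pow(p, 2)))
Add(Function('s')(Function('z')(u)), Mul(-1, 1398629)) = Add(Add(14, Pow(Rational(-31, 4), 2)), Mul(-1, 1398629)) = Add(Add(14, Rational(961, 16)), -1398629) = Add(Rational(1185, 16), -1398629) = Rational(-22376879, 16)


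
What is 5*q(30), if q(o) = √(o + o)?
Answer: 10*√15 ≈ 38.730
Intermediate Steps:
q(o) = √2*√o (q(o) = √(2*o) = √2*√o)
5*q(30) = 5*(√2*√30) = 5*(2*√15) = 10*√15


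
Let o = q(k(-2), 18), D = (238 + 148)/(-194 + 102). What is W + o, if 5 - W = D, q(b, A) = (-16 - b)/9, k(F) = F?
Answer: 3163/414 ≈ 7.6401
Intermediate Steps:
q(b, A) = -16/9 - b/9 (q(b, A) = (-16 - b)*(⅑) = -16/9 - b/9)
D = -193/46 (D = 386/(-92) = 386*(-1/92) = -193/46 ≈ -4.1956)
o = -14/9 (o = -16/9 - ⅑*(-2) = -16/9 + 2/9 = -14/9 ≈ -1.5556)
W = 423/46 (W = 5 - 1*(-193/46) = 5 + 193/46 = 423/46 ≈ 9.1956)
W + o = 423/46 - 14/9 = 3163/414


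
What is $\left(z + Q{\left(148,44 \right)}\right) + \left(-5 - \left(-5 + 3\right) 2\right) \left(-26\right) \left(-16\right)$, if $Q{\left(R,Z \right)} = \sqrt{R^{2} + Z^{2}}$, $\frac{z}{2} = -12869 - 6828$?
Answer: $-39810 + 4 \sqrt{1490} \approx -39656.0$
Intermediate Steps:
$z = -39394$ ($z = 2 \left(-12869 - 6828\right) = 2 \left(-19697\right) = -39394$)
$\left(z + Q{\left(148,44 \right)}\right) + \left(-5 - \left(-5 + 3\right) 2\right) \left(-26\right) \left(-16\right) = \left(-39394 + \sqrt{148^{2} + 44^{2}}\right) + \left(-5 - \left(-5 + 3\right) 2\right) \left(-26\right) \left(-16\right) = \left(-39394 + \sqrt{21904 + 1936}\right) + \left(-5 - \left(-2\right) 2\right) \left(-26\right) \left(-16\right) = \left(-39394 + \sqrt{23840}\right) + \left(-5 - -4\right) \left(-26\right) \left(-16\right) = \left(-39394 + 4 \sqrt{1490}\right) + \left(-5 + 4\right) \left(-26\right) \left(-16\right) = \left(-39394 + 4 \sqrt{1490}\right) + \left(-1\right) \left(-26\right) \left(-16\right) = \left(-39394 + 4 \sqrt{1490}\right) + 26 \left(-16\right) = \left(-39394 + 4 \sqrt{1490}\right) - 416 = -39810 + 4 \sqrt{1490}$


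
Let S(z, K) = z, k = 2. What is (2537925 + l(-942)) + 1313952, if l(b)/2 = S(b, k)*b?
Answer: 5626605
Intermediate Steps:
l(b) = 2*b² (l(b) = 2*(b*b) = 2*b²)
(2537925 + l(-942)) + 1313952 = (2537925 + 2*(-942)²) + 1313952 = (2537925 + 2*887364) + 1313952 = (2537925 + 1774728) + 1313952 = 4312653 + 1313952 = 5626605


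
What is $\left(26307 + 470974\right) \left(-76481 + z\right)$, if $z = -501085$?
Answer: $-287212598046$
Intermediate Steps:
$\left(26307 + 470974\right) \left(-76481 + z\right) = \left(26307 + 470974\right) \left(-76481 - 501085\right) = 497281 \left(-577566\right) = -287212598046$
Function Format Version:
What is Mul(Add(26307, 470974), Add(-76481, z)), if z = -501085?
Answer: -287212598046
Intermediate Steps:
Mul(Add(26307, 470974), Add(-76481, z)) = Mul(Add(26307, 470974), Add(-76481, -501085)) = Mul(497281, -577566) = -287212598046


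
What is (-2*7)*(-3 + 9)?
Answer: -84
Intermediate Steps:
(-2*7)*(-3 + 9) = -14*6 = -84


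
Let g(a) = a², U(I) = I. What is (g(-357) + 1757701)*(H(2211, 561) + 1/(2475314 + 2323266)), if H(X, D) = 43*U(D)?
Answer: 21821769738958615/479858 ≈ 4.5475e+10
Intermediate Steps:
H(X, D) = 43*D
(g(-357) + 1757701)*(H(2211, 561) + 1/(2475314 + 2323266)) = ((-357)² + 1757701)*(43*561 + 1/(2475314 + 2323266)) = (127449 + 1757701)*(24123 + 1/4798580) = 1885150*(24123 + 1/4798580) = 1885150*(115756145341/4798580) = 21821769738958615/479858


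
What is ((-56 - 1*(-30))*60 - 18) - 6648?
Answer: -8226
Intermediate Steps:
((-56 - 1*(-30))*60 - 18) - 6648 = ((-56 + 30)*60 - 18) - 6648 = (-26*60 - 18) - 6648 = (-1560 - 18) - 6648 = -1578 - 6648 = -8226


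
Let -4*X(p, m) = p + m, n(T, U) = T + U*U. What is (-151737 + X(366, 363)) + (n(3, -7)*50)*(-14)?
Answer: -753277/4 ≈ -1.8832e+5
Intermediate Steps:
n(T, U) = T + U**2
X(p, m) = -m/4 - p/4 (X(p, m) = -(p + m)/4 = -(m + p)/4 = -m/4 - p/4)
(-151737 + X(366, 363)) + (n(3, -7)*50)*(-14) = (-151737 + (-1/4*363 - 1/4*366)) + ((3 + (-7)**2)*50)*(-14) = (-151737 + (-363/4 - 183/2)) + ((3 + 49)*50)*(-14) = (-151737 - 729/4) + (52*50)*(-14) = -607677/4 + 2600*(-14) = -607677/4 - 36400 = -753277/4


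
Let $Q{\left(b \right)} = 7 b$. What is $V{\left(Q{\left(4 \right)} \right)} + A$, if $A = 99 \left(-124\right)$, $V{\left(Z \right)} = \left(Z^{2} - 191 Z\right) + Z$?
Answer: $-16812$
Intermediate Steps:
$V{\left(Z \right)} = Z^{2} - 190 Z$
$A = -12276$
$V{\left(Q{\left(4 \right)} \right)} + A = 7 \cdot 4 \left(-190 + 7 \cdot 4\right) - 12276 = 28 \left(-190 + 28\right) - 12276 = 28 \left(-162\right) - 12276 = -4536 - 12276 = -16812$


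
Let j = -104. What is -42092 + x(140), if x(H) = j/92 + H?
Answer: -964922/23 ≈ -41953.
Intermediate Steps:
x(H) = -26/23 + H (x(H) = -104/92 + H = -104*1/92 + H = -26/23 + H)
-42092 + x(140) = -42092 + (-26/23 + 140) = -42092 + 3194/23 = -964922/23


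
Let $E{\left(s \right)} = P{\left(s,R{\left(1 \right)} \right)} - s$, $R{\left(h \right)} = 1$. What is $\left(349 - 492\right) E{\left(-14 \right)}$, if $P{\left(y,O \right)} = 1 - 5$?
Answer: $-1430$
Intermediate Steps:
$P{\left(y,O \right)} = -4$ ($P{\left(y,O \right)} = 1 - 5 = -4$)
$E{\left(s \right)} = -4 - s$
$\left(349 - 492\right) E{\left(-14 \right)} = \left(349 - 492\right) \left(-4 - -14\right) = - 143 \left(-4 + 14\right) = \left(-143\right) 10 = -1430$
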